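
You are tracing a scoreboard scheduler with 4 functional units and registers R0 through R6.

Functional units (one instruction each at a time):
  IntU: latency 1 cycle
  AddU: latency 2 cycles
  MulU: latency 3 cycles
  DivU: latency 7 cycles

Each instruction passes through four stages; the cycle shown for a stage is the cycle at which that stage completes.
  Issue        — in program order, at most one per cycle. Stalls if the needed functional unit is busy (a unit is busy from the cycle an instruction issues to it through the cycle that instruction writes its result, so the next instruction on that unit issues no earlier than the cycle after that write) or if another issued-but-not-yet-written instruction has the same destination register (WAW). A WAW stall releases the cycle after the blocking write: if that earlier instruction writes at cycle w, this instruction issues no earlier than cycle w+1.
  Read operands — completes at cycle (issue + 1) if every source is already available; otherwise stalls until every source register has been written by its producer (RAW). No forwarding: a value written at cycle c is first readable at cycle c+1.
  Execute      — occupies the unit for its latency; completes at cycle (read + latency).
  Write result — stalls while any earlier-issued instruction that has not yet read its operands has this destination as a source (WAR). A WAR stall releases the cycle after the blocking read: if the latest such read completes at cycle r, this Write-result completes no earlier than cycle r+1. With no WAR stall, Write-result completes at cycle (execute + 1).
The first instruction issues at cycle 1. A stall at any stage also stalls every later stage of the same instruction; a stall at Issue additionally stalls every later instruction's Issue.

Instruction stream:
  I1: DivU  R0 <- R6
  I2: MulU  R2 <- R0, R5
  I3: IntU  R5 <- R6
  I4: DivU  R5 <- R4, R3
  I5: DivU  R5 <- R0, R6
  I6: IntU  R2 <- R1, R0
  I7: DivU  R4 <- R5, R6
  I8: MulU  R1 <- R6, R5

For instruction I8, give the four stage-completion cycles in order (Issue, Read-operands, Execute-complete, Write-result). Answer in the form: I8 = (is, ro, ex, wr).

[1] I1 dispatched to DivU
[2] I1 operands ready · I2 dispatched to MulU
[3] I3 dispatched to IntU
[4] I3 operands ready
[5] I3 complete
[9] I1 complete
[10] R0←I1
[11] I2 operands ready
[12] R5←I3
[13] I4 dispatched to DivU
[14] I2 complete · I4 operands ready
[15] R2←I2
[21] I4 complete
[22] R5←I4
[23] I5 dispatched to DivU
[24] I5 operands ready · I6 dispatched to IntU
[25] I6 operands ready
[26] I6 complete
[27] R2←I6
[31] I5 complete
[32] R5←I5
[33] I7 dispatched to DivU
[34] I7 operands ready · I8 dispatched to MulU
[35] I8 operands ready
[38] I8 complete
[39] R1←I8
[41] I7 complete
[42] R4←I7

I8 = (34, 35, 38, 39)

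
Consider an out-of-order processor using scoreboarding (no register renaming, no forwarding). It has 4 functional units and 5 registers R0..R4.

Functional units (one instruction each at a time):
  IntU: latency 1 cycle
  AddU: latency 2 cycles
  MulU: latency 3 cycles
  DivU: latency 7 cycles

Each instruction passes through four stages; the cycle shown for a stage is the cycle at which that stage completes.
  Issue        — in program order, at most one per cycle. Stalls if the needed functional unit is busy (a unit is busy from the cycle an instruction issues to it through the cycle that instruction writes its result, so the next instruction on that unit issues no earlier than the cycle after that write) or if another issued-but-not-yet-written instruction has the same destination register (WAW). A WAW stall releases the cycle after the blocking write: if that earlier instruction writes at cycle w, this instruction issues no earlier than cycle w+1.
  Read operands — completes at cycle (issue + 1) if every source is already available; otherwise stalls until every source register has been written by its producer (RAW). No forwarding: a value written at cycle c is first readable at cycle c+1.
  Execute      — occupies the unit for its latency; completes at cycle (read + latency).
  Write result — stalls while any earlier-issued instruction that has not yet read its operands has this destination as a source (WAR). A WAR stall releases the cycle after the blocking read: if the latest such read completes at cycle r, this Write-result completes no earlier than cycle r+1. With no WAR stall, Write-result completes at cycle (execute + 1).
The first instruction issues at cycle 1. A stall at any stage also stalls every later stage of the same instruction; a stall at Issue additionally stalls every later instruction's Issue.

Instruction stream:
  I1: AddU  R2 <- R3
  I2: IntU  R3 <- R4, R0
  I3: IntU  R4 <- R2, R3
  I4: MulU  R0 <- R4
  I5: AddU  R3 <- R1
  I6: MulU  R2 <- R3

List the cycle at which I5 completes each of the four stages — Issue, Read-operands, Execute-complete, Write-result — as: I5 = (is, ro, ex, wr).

[1] I1 issues→AddU
[2] I1 reads | I2 issues→IntU
[3] I2 reads
[4] I1 exec-done | I2 exec-done
[5] I1 writes R2 | I2 writes R3
[6] I3 issues→IntU
[7] I3 reads | I4 issues→MulU
[8] I3 exec-done | I5 issues→AddU
[9] I3 writes R4 | I5 reads
[10] I4 reads
[11] I5 exec-done
[12] I5 writes R3
[13] I4 exec-done
[14] I4 writes R0
[15] I6 issues→MulU
[16] I6 reads
[19] I6 exec-done
[20] I6 writes R2

I5 = (8, 9, 11, 12)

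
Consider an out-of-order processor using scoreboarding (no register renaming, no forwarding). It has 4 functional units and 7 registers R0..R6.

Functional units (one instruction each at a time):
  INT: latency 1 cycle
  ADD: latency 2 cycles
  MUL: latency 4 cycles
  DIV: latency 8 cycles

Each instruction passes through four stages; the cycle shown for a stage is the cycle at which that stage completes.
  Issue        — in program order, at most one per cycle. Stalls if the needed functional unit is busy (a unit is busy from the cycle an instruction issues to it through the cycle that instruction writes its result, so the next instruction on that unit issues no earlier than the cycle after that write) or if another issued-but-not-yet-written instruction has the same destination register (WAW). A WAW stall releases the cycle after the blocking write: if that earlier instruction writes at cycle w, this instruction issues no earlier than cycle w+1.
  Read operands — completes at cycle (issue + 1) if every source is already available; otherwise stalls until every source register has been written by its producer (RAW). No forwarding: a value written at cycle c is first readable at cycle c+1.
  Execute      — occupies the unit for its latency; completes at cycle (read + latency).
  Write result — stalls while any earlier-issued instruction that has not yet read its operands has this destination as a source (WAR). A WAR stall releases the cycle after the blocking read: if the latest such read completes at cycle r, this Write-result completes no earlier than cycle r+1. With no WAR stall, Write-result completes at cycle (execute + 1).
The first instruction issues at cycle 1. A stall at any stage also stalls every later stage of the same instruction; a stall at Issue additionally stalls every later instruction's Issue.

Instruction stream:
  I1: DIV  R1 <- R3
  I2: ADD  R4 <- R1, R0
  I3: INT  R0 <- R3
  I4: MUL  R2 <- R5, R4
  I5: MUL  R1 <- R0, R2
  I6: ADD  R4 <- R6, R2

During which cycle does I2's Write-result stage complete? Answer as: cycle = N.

cycle = 15

c1: issue I1 (DIV)
c2: I1 read-ops · issue I2 (ADD)
c3: issue I3 (INT)
c4: I3 read-ops · issue I4 (MUL)
c5: I3 finished on INT
c10: I1 finished on DIV
c11: I1→R1
c12: I2 read-ops
c13: I3→R0
c14: I2 finished on ADD
c15: I2→R4
c16: I4 read-ops
c20: I4 finished on MUL
c21: I4→R2
c22: issue I5 (MUL)
c23: I5 read-ops · issue I6 (ADD)
c24: I6 read-ops
c26: I6 finished on ADD
c27: I5 finished on MUL · I6→R4
c28: I5→R1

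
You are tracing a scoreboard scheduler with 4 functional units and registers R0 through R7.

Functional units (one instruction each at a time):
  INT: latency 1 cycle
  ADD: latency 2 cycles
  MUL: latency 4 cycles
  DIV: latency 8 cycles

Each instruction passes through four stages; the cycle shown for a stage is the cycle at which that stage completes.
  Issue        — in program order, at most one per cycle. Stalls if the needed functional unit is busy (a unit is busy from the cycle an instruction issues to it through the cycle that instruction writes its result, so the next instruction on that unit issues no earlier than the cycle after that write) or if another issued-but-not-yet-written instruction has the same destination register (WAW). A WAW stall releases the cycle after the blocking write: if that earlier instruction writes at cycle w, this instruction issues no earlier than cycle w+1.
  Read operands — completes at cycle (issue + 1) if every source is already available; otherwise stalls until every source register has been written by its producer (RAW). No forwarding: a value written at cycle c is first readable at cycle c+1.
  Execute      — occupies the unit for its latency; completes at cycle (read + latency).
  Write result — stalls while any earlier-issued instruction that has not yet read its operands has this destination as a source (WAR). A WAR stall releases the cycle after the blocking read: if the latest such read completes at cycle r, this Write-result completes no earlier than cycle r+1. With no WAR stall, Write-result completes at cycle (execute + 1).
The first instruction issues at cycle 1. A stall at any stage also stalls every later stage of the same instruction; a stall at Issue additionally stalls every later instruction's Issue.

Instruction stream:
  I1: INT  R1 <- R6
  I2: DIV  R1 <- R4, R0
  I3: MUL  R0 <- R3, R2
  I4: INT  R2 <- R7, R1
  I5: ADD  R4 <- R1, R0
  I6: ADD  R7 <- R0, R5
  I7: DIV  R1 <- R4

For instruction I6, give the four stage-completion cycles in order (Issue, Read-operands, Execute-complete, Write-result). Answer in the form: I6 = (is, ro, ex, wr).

I6 = (20, 21, 23, 24)

c1: I1 dispatched to INT
c2: I1 operands ready
c3: I1 complete
c4: R1←I1
c5: I2 dispatched to DIV
c6: I2 operands ready · I3 dispatched to MUL
c7: I3 operands ready · I4 dispatched to INT
c8: I5 dispatched to ADD
c11: I3 complete
c12: R0←I3
c14: I2 complete
c15: R1←I2
c16: I4 operands ready · I5 operands ready
c17: I4 complete
c18: R2←I4 · I5 complete
c19: R4←I5
c20: I6 dispatched to ADD
c21: I6 operands ready · I7 dispatched to DIV
c22: I7 operands ready
c23: I6 complete
c24: R7←I6
c30: I7 complete
c31: R1←I7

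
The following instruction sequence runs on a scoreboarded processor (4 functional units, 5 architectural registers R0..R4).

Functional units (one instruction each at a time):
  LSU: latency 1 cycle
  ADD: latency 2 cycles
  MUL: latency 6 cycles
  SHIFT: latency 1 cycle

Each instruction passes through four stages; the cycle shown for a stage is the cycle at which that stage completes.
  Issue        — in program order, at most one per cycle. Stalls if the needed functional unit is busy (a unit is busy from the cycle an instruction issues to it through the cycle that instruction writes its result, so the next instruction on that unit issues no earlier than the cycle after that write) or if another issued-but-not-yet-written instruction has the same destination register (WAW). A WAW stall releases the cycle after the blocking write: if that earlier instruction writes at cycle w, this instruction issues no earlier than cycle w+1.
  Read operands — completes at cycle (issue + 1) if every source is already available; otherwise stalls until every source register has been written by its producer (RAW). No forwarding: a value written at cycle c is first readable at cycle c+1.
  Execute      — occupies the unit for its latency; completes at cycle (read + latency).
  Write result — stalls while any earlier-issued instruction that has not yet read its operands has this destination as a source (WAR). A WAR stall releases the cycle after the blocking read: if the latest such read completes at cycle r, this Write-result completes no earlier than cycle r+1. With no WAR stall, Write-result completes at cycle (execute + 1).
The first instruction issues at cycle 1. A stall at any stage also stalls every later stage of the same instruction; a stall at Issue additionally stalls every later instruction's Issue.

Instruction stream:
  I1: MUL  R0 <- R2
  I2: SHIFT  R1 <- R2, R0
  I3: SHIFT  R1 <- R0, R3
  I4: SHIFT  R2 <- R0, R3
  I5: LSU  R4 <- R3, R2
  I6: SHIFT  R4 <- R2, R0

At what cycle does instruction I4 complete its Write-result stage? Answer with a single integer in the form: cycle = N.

cycle = 20

[I1] 1/2/8/9
[I2] 2/10/11/12  (RAW R0: wait I1 write@9)
[I3] 13/14/15/16  (struct: SHIFT busy until I2 writes@12)
[I4] 17/18/19/20  (struct: SHIFT busy until I3 writes@16)
[I5] 18/21/22/23  (RAW R2: wait I4 write@20)
[I6] 24/25/26/27  (WAW R4: wait I5 write@23)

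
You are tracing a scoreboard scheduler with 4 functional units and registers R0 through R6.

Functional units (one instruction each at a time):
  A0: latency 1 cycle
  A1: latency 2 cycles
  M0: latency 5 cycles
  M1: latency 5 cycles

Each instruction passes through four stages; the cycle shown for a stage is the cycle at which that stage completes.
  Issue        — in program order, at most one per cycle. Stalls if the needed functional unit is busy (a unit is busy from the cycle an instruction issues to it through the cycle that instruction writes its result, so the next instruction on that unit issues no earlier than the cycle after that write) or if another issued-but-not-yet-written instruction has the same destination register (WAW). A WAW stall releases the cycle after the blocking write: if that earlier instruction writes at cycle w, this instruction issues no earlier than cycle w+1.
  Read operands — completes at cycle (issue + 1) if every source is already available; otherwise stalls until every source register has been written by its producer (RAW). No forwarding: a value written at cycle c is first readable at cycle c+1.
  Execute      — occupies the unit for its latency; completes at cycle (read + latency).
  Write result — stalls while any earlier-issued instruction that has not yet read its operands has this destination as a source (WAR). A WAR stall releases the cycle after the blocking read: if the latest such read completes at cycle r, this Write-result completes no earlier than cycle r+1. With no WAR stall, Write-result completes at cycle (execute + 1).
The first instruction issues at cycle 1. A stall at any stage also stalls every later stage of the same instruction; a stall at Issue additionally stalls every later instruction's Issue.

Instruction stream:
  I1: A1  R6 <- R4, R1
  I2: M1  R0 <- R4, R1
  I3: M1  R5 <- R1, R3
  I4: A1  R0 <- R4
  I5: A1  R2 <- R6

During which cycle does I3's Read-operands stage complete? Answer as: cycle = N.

cycle = 11

I1: IS=1 RO=2 EX=4 WR=5
I2: IS=2 RO=3 EX=8 WR=9
I3: IS=10 RO=11 EX=16 WR=17  [struct: M1 busy until I2 writes@9]
I4: IS=11 RO=12 EX=14 WR=15
I5: IS=16 RO=17 EX=19 WR=20  [struct: A1 busy until I4 writes@15]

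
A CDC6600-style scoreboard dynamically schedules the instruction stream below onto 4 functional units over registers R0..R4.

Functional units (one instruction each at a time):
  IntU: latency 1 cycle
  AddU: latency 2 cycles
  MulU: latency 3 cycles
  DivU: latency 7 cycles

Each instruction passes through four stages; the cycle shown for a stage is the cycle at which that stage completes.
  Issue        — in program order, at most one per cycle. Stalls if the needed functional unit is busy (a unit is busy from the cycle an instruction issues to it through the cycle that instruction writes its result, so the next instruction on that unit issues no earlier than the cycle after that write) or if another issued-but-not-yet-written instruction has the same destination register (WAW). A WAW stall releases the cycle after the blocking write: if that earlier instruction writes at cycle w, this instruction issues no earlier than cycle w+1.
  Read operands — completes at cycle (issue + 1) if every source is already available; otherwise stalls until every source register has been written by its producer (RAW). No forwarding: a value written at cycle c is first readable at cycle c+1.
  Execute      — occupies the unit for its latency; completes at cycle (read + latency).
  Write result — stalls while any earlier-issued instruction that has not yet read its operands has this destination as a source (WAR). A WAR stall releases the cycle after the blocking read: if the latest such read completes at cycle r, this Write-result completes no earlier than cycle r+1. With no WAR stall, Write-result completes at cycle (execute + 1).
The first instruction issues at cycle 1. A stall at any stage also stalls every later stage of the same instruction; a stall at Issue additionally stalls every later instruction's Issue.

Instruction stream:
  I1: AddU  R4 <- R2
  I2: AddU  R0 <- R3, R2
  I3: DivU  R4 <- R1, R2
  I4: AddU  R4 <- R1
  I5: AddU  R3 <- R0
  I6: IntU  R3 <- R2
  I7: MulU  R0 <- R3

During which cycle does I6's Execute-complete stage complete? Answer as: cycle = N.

cycle 1: I1 issues→AddU
cycle 2: I1 reads
cycle 4: I1 exec-done
cycle 5: I1 writes R4
cycle 6: I2 issues→AddU
cycle 7: I2 reads | I3 issues→DivU
cycle 8: I3 reads
cycle 9: I2 exec-done
cycle 10: I2 writes R0
cycle 15: I3 exec-done
cycle 16: I3 writes R4
cycle 17: I4 issues→AddU
cycle 18: I4 reads
cycle 20: I4 exec-done
cycle 21: I4 writes R4
cycle 22: I5 issues→AddU
cycle 23: I5 reads
cycle 25: I5 exec-done
cycle 26: I5 writes R3
cycle 27: I6 issues→IntU
cycle 28: I6 reads | I7 issues→MulU
cycle 29: I6 exec-done
cycle 30: I6 writes R3
cycle 31: I7 reads
cycle 34: I7 exec-done
cycle 35: I7 writes R0

cycle = 29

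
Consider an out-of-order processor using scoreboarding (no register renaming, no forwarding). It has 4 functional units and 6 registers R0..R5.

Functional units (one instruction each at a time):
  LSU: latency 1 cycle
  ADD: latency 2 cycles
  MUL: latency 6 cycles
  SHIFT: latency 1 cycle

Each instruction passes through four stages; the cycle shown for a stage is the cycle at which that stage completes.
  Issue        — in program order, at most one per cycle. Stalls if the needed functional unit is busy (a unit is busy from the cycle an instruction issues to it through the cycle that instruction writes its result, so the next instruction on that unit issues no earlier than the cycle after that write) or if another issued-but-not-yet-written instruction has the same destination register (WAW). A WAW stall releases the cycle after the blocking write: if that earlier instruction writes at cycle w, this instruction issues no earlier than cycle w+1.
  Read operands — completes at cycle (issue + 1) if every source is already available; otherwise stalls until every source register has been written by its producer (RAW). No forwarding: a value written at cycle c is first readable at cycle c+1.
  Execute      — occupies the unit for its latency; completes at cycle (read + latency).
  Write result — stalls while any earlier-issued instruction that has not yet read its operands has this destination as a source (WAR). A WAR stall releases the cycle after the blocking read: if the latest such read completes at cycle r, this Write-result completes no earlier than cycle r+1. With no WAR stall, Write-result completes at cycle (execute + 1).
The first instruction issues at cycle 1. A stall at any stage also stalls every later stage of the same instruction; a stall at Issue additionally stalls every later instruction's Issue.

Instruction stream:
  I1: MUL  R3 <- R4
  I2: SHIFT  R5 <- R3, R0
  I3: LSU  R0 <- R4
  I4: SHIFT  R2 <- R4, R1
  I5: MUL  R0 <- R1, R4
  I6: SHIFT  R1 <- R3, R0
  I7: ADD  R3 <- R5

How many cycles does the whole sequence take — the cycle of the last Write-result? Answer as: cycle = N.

cycle = 25

I1 -> (1, 2, 8, 9)
I2 -> (2, 10, 11, 12)  // RAW R3: wait I1 write@9
I3 -> (3, 4, 5, 11)  // WAR R0: wait I2 read@10
I4 -> (13, 14, 15, 16)  // struct: SHIFT busy until I2 writes@12
I5 -> (14, 15, 21, 22)
I6 -> (17, 23, 24, 25)  // struct: SHIFT busy until I4 writes@16, RAW R0: wait I5 write@22
I7 -> (18, 19, 21, 24)  // WAR R3: wait I6 read@23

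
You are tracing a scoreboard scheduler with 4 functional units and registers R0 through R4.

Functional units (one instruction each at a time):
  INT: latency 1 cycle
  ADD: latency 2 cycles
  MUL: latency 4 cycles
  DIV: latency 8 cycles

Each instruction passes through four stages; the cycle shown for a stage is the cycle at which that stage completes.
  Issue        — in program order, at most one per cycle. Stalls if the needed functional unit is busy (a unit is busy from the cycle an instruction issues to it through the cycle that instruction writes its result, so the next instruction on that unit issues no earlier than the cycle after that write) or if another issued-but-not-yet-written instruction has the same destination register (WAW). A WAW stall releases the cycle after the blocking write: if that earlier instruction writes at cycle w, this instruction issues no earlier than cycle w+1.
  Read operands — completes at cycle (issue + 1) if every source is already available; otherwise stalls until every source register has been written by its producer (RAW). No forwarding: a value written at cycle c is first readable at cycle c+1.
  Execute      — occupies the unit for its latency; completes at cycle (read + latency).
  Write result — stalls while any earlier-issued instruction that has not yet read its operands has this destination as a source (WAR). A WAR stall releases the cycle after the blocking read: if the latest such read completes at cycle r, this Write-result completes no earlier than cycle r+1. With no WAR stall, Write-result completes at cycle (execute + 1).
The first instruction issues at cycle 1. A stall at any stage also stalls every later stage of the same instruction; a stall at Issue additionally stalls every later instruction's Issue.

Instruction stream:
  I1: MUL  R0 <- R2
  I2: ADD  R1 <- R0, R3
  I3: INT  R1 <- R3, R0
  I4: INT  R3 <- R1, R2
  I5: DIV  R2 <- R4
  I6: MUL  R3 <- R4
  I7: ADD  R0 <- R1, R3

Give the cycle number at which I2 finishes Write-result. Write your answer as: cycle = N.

cycle 1: issue I1 (MUL)
cycle 2: I1 read-ops · issue I2 (ADD)
cycle 6: I1 finished on MUL
cycle 7: I1→R0
cycle 8: I2 read-ops
cycle 10: I2 finished on ADD
cycle 11: I2→R1
cycle 12: issue I3 (INT)
cycle 13: I3 read-ops
cycle 14: I3 finished on INT
cycle 15: I3→R1
cycle 16: issue I4 (INT)
cycle 17: I4 read-ops · issue I5 (DIV)
cycle 18: I4 finished on INT · I5 read-ops
cycle 19: I4→R3
cycle 20: issue I6 (MUL)
cycle 21: I6 read-ops · issue I7 (ADD)
cycle 25: I6 finished on MUL
cycle 26: I5 finished on DIV · I6→R3
cycle 27: I5→R2 · I7 read-ops
cycle 29: I7 finished on ADD
cycle 30: I7→R0

cycle = 11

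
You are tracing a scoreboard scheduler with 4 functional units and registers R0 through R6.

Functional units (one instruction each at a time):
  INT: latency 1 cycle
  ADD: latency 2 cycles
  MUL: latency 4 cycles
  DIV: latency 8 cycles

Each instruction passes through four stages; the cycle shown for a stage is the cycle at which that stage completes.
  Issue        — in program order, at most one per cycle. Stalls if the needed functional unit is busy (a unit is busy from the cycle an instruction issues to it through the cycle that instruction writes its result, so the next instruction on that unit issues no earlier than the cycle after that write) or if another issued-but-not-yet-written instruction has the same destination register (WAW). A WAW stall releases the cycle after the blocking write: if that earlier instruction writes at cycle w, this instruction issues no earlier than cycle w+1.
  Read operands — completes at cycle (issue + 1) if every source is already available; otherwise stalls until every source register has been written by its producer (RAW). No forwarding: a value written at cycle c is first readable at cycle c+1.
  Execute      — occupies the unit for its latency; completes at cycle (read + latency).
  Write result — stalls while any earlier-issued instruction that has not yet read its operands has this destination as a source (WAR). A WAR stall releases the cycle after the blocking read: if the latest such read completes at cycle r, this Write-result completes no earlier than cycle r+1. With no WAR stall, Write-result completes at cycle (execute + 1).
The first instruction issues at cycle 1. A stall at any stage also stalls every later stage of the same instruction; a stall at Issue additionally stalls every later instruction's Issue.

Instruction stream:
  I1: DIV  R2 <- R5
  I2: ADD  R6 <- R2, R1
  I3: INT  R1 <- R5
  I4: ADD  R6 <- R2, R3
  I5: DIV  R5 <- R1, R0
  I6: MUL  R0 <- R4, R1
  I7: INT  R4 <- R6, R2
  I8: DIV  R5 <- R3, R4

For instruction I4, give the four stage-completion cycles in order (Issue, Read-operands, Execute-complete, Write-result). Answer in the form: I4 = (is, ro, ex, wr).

I4 = (16, 17, 19, 20)

[I1] 1/2/10/11
[I2] 2/12/14/15  (RAW R2: wait I1 write@11)
[I3] 3/4/5/13  (WAR R1: wait I2 read@12)
[I4] 16/17/19/20  (struct: ADD busy until I2 writes@15)
[I5] 17/18/26/27
[I6] 18/19/23/24
[I7] 19/21/22/23  (RAW R6: wait I4 write@20)
[I8] 28/29/37/38  (struct: DIV busy until I5 writes@27)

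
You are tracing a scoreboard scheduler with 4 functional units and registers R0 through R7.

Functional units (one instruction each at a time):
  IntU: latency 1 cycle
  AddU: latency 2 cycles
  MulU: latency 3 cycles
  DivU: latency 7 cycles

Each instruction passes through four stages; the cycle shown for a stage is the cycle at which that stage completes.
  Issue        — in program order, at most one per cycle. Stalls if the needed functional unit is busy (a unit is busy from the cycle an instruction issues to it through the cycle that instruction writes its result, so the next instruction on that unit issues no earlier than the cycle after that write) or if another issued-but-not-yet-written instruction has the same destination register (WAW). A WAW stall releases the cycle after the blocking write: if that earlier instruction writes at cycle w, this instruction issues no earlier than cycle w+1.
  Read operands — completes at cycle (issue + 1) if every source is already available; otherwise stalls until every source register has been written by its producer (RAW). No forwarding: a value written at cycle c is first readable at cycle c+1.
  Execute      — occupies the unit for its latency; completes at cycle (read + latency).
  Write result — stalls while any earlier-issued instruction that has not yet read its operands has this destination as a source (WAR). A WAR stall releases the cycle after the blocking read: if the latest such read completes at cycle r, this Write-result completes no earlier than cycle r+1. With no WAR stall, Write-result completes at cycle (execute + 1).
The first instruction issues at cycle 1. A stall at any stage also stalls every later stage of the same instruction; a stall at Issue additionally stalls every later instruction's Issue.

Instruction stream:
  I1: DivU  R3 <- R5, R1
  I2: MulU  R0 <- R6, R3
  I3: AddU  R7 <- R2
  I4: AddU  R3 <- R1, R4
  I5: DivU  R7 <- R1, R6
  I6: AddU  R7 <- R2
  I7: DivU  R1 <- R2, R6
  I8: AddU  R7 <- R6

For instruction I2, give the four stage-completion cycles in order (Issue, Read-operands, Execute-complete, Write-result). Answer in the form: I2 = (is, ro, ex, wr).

[I1] 1/2/9/10
[I2] 2/11/14/15  (RAW R3: wait I1 write@10)
[I3] 3/4/6/7
[I4] 11/12/14/15  (WAW R3: wait I1 write@10)
[I5] 12/13/20/21
[I6] 22/23/25/26  (WAW R7: wait I5 write@21)
[I7] 23/24/31/32
[I8] 27/28/30/31  (struct: AddU busy until I6 writes@26)

I2 = (2, 11, 14, 15)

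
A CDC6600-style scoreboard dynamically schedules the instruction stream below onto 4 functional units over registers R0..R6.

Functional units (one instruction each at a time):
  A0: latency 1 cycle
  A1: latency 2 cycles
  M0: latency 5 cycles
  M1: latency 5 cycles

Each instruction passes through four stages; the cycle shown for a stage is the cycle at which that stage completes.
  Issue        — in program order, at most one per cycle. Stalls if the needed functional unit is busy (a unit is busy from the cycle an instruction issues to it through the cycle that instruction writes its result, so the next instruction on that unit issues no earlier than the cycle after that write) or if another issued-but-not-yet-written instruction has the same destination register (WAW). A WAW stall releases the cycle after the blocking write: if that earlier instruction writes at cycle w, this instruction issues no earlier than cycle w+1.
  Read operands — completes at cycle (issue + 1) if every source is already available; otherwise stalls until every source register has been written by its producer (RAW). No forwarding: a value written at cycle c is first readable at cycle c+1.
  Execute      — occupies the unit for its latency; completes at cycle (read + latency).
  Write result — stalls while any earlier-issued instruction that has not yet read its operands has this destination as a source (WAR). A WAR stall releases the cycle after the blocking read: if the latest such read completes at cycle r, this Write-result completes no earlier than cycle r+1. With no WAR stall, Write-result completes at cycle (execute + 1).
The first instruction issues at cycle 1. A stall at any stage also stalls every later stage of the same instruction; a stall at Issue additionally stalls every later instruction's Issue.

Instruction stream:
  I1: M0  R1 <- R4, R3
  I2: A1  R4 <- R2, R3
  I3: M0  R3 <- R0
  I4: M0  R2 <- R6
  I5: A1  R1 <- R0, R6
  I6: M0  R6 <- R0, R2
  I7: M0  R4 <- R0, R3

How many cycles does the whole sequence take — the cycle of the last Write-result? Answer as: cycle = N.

[1] issue I1 (M0)
[2] I1 read-ops; issue I2 (A1)
[3] I2 read-ops
[5] I2 finished on A1
[6] I2→R4
[7] I1 finished on M0
[8] I1→R1
[9] issue I3 (M0)
[10] I3 read-ops
[15] I3 finished on M0
[16] I3→R3
[17] issue I4 (M0)
[18] I4 read-ops; issue I5 (A1)
[19] I5 read-ops
[21] I5 finished on A1
[22] I5→R1
[23] I4 finished on M0
[24] I4→R2
[25] issue I6 (M0)
[26] I6 read-ops
[31] I6 finished on M0
[32] I6→R6
[33] issue I7 (M0)
[34] I7 read-ops
[39] I7 finished on M0
[40] I7→R4

cycle = 40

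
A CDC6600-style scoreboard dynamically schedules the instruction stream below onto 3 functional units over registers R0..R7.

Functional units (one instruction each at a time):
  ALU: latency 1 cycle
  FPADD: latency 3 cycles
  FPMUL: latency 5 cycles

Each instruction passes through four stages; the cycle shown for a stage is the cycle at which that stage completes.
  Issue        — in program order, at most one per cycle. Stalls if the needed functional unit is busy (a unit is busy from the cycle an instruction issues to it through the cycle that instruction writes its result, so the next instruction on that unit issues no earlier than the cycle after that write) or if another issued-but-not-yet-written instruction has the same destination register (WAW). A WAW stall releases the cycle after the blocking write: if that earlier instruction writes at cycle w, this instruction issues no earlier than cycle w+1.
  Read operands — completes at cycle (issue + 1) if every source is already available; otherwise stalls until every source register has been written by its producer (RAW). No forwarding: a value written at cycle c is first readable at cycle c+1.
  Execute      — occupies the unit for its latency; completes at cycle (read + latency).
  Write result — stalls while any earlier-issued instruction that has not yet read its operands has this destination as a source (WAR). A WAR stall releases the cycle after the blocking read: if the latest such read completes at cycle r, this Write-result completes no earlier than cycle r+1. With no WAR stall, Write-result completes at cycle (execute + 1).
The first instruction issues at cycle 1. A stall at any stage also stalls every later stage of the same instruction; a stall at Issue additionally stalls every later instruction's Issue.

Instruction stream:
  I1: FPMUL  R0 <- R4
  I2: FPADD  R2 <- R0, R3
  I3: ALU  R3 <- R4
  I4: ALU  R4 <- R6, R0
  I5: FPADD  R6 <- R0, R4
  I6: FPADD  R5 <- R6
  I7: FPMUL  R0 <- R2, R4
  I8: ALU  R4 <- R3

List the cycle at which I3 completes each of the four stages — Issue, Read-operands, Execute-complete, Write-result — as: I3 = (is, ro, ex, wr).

I3 = (3, 4, 5, 10)

[1] I1→FPMUL
[2] I1 RO, I2→FPADD
[3] I3→ALU
[4] I3 RO
[5] I3 EX
[7] I1 EX
[8] I1 WR R0
[9] I2 RO
[10] I3 WR R3
[11] I4→ALU
[12] I2 EX, I4 RO
[13] I2 WR R2, I4 EX
[14] I4 WR R4, I5→FPADD
[15] I5 RO
[18] I5 EX
[19] I5 WR R6
[20] I6→FPADD
[21] I6 RO, I7→FPMUL
[22] I7 RO, I8→ALU
[23] I8 RO
[24] I6 EX, I8 EX
[25] I6 WR R5, I8 WR R4
[27] I7 EX
[28] I7 WR R0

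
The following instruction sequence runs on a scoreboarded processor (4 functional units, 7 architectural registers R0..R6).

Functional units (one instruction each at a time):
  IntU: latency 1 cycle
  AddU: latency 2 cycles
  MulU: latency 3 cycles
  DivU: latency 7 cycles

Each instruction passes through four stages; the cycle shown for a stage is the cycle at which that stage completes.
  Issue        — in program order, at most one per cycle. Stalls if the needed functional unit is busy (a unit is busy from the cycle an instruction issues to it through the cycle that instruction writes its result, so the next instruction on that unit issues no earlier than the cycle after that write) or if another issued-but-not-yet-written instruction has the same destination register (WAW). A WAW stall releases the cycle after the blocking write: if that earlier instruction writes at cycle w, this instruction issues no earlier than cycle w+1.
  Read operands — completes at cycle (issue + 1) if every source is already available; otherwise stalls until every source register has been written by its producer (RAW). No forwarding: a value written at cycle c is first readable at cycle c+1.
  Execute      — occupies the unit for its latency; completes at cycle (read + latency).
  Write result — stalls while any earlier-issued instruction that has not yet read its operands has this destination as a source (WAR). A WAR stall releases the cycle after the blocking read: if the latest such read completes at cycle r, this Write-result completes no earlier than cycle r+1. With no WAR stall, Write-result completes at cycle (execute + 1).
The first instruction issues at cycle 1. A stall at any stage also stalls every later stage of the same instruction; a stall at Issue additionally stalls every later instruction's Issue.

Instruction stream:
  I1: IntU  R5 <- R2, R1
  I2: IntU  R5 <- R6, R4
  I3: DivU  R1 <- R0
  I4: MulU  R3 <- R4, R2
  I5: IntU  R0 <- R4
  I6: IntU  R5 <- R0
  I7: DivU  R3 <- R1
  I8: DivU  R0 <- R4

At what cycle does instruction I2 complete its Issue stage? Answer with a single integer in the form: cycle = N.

I1 -> (1, 2, 3, 4)
I2 -> (5, 6, 7, 8)  // struct: IntU busy until I1 writes@4
I3 -> (6, 7, 14, 15)
I4 -> (7, 8, 11, 12)
I5 -> (9, 10, 11, 12)  // struct: IntU busy until I2 writes@8
I6 -> (13, 14, 15, 16)  // struct: IntU busy until I5 writes@12
I7 -> (16, 17, 24, 25)  // struct: DivU busy until I3 writes@15
I8 -> (26, 27, 34, 35)  // struct: DivU busy until I7 writes@25

cycle = 5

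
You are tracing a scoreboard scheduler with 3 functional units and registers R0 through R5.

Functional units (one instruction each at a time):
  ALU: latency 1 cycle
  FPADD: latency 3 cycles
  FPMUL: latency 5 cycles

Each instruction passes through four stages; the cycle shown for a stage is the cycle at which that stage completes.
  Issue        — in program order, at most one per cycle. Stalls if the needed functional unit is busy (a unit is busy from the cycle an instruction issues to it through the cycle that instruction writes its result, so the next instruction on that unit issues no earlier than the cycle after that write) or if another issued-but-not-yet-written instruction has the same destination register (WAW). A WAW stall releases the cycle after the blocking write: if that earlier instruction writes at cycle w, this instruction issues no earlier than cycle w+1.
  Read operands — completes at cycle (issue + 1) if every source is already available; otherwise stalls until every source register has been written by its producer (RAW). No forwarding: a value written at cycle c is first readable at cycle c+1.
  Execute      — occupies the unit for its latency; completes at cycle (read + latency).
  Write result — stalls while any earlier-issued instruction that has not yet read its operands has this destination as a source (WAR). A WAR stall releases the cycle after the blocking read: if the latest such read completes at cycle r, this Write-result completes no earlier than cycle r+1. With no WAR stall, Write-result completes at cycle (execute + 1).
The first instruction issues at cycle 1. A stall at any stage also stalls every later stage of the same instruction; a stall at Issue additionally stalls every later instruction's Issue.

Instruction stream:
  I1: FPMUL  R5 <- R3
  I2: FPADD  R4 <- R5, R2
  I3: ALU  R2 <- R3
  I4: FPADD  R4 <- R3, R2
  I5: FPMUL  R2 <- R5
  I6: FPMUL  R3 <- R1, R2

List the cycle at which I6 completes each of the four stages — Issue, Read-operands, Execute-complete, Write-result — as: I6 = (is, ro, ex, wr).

I1 -> (1, 2, 7, 8)
I2 -> (2, 9, 12, 13)  // RAW R5: wait I1 write@8
I3 -> (3, 4, 5, 10)  // WAR R2: wait I2 read@9
I4 -> (14, 15, 18, 19)  // struct: FPADD busy until I2 writes@13
I5 -> (15, 16, 21, 22)
I6 -> (23, 24, 29, 30)  // struct: FPMUL busy until I5 writes@22

I6 = (23, 24, 29, 30)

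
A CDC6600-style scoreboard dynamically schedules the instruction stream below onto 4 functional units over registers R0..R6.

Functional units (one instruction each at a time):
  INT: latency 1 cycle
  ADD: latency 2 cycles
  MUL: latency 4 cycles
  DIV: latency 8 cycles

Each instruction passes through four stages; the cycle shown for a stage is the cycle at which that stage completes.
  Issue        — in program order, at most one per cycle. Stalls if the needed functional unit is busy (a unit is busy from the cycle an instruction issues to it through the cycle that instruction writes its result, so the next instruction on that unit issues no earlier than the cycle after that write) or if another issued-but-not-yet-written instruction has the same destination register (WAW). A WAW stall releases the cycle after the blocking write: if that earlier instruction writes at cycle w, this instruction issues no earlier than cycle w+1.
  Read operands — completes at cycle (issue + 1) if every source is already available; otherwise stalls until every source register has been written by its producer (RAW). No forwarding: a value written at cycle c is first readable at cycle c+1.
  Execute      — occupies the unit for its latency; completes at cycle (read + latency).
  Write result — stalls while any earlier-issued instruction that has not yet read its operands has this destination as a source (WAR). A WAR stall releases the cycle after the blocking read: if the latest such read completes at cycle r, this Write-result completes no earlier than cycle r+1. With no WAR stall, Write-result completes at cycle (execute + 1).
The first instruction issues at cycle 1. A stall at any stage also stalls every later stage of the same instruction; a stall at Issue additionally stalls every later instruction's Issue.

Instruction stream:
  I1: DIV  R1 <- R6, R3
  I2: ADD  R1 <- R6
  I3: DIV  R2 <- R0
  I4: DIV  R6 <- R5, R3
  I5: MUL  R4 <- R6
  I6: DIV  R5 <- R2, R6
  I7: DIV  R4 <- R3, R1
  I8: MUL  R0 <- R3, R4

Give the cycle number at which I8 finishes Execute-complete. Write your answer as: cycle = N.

[1] I1 dispatched to DIV
[2] I1 operands ready
[10] I1 complete
[11] R1←I1
[12] I2 dispatched to ADD
[13] I2 operands ready | I3 dispatched to DIV
[14] I3 operands ready
[15] I2 complete
[16] R1←I2
[22] I3 complete
[23] R2←I3
[24] I4 dispatched to DIV
[25] I4 operands ready | I5 dispatched to MUL
[33] I4 complete
[34] R6←I4
[35] I5 operands ready | I6 dispatched to DIV
[36] I6 operands ready
[39] I5 complete
[40] R4←I5
[44] I6 complete
[45] R5←I6
[46] I7 dispatched to DIV
[47] I7 operands ready | I8 dispatched to MUL
[55] I7 complete
[56] R4←I7
[57] I8 operands ready
[61] I8 complete
[62] R0←I8

cycle = 61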